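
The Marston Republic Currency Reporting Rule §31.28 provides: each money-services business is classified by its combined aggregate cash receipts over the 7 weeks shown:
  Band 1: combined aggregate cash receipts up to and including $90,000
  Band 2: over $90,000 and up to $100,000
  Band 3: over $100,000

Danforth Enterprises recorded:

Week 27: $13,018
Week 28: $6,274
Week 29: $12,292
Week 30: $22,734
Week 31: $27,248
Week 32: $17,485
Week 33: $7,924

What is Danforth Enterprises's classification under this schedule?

Band 3

Combined aggregate cash receipts: $13,018 + $6,274 + $12,292 + $22,734 + $27,248 + $17,485 + $7,924 = $106,975.
$106,975 > $100,000, so Band 3 applies.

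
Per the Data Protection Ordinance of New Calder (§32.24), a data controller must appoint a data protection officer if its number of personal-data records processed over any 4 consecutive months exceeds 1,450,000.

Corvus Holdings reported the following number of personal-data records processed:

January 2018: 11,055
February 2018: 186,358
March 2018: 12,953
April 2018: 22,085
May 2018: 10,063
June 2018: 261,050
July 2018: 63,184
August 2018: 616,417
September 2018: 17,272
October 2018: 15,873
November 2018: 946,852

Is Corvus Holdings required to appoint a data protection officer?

January 2018–April 2018: 11,055 + 186,358 + 12,953 + 22,085 = 232,451 (under)
February 2018–May 2018: 186,358 + 12,953 + 22,085 + 10,063 = 231,459 (under)
March 2018–June 2018: 12,953 + 22,085 + 10,063 + 261,050 = 306,151 (under)
April 2018–July 2018: 22,085 + 10,063 + 261,050 + 63,184 = 356,382 (under)
May 2018–August 2018: 10,063 + 261,050 + 63,184 + 616,417 = 950,714 (under)
June 2018–September 2018: 261,050 + 63,184 + 616,417 + 17,272 = 957,923 (under)
July 2018–October 2018: 63,184 + 616,417 + 17,272 + 15,873 = 712,746 (under)
August 2018–November 2018: 616,417 + 17,272 + 15,873 + 946,852 = 1,596,414 (over)
At least one window exceeds 1,450,000.

Yes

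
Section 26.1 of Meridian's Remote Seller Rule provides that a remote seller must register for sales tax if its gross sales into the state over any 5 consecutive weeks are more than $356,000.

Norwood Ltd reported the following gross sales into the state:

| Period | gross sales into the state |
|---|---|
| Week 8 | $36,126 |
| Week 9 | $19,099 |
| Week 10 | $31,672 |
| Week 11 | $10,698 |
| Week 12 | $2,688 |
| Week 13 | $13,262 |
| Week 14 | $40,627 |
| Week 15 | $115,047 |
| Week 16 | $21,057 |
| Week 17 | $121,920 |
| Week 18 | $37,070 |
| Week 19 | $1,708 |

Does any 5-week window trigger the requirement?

No

Week 8–Week 12: $36,126 + $19,099 + $31,672 + $10,698 + $2,688 = $100,283 (under)
Week 9–Week 13: $19,099 + $31,672 + $10,698 + $2,688 + $13,262 = $77,419 (under)
Week 10–Week 14: $31,672 + $10,698 + $2,688 + $13,262 + $40,627 = $98,947 (under)
Week 11–Week 15: $10,698 + $2,688 + $13,262 + $40,627 + $115,047 = $182,322 (under)
Week 12–Week 16: $2,688 + $13,262 + $40,627 + $115,047 + $21,057 = $192,681 (under)
Week 13–Week 17: $13,262 + $40,627 + $115,047 + $21,057 + $121,920 = $311,913 (under)
Week 14–Week 18: $40,627 + $115,047 + $21,057 + $121,920 + $37,070 = $335,721 (under)
Week 15–Week 19: $115,047 + $21,057 + $121,920 + $37,070 + $1,708 = $296,802 (under)
No window exceeds $356,000.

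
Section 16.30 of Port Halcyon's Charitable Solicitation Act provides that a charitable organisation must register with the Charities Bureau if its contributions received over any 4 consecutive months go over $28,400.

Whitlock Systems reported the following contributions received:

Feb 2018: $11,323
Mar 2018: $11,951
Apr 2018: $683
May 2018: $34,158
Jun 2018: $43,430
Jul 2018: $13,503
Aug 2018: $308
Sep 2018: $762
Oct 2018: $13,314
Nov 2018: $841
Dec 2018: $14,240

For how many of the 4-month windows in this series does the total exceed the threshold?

6

Feb 2018–May 2018: $11,323 + $11,951 + $683 + $34,158 = $58,115 (over)
Mar 2018–Jun 2018: $11,951 + $683 + $34,158 + $43,430 = $90,222 (over)
Apr 2018–Jul 2018: $683 + $34,158 + $43,430 + $13,503 = $91,774 (over)
May 2018–Aug 2018: $34,158 + $43,430 + $13,503 + $308 = $91,399 (over)
Jun 2018–Sep 2018: $43,430 + $13,503 + $308 + $762 = $58,003 (over)
Jul 2018–Oct 2018: $13,503 + $308 + $762 + $13,314 = $27,887 (under)
Aug 2018–Nov 2018: $308 + $762 + $13,314 + $841 = $15,225 (under)
Sep 2018–Dec 2018: $762 + $13,314 + $841 + $14,240 = $29,157 (over)
6 windows exceed the threshold.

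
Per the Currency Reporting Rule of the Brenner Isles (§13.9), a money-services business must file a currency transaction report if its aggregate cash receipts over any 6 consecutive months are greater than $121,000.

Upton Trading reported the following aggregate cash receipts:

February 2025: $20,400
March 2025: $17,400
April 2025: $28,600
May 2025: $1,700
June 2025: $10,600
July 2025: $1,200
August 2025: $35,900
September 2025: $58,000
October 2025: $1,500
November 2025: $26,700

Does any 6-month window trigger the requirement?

February 2025–July 2025: $20,400 + $17,400 + $28,600 + $1,700 + $10,600 + $1,200 = $79,900 (under)
March 2025–August 2025: $17,400 + $28,600 + $1,700 + $10,600 + $1,200 + $35,900 = $95,400 (under)
April 2025–September 2025: $28,600 + $1,700 + $10,600 + $1,200 + $35,900 + $58,000 = $136,000 (over)
May 2025–October 2025: $1,700 + $10,600 + $1,200 + $35,900 + $58,000 + $1,500 = $108,900 (under)
June 2025–November 2025: $10,600 + $1,200 + $35,900 + $58,000 + $1,500 + $26,700 = $133,900 (over)
At least one window exceeds $121,000.

Yes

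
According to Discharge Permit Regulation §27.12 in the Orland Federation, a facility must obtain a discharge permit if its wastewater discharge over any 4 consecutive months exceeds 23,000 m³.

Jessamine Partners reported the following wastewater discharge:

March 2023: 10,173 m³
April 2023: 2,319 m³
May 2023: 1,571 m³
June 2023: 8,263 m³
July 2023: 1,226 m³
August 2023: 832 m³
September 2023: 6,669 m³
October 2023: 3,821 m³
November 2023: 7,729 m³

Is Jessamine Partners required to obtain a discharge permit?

March 2023–June 2023: 10,173 m³ + 2,319 m³ + 1,571 m³ + 8,263 m³ = 22,326 m³ (under)
April 2023–July 2023: 2,319 m³ + 1,571 m³ + 8,263 m³ + 1,226 m³ = 13,379 m³ (under)
May 2023–August 2023: 1,571 m³ + 8,263 m³ + 1,226 m³ + 832 m³ = 11,892 m³ (under)
June 2023–September 2023: 8,263 m³ + 1,226 m³ + 832 m³ + 6,669 m³ = 16,990 m³ (under)
July 2023–October 2023: 1,226 m³ + 832 m³ + 6,669 m³ + 3,821 m³ = 12,548 m³ (under)
August 2023–November 2023: 832 m³ + 6,669 m³ + 3,821 m³ + 7,729 m³ = 19,051 m³ (under)
No window exceeds 23,000 m³.

No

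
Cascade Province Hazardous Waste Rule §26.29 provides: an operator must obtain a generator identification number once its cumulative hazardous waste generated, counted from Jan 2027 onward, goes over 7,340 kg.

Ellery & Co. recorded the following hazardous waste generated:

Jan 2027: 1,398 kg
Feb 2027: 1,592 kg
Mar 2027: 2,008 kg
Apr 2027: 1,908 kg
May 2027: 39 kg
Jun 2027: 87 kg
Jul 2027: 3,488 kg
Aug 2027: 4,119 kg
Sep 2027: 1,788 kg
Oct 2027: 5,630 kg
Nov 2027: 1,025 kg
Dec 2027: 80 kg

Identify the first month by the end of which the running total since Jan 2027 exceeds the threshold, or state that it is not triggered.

Jul 2027

Through Jan 2027: 1,398 kg
Through Feb 2027: 2,990 kg
Through Mar 2027: 4,998 kg
Through Apr 2027: 6,906 kg
Through May 2027: 6,945 kg
Through Jun 2027: 7,032 kg
Through Jul 2027: 10,520 kg ← exceeds threshold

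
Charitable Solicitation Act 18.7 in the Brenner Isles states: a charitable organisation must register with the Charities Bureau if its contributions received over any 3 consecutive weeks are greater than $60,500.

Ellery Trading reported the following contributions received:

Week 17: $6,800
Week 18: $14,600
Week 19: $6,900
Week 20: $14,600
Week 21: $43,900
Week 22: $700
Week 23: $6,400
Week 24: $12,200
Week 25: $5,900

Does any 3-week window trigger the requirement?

Yes

Week 17–Week 19: $6,800 + $14,600 + $6,900 = $28,300 (under)
Week 18–Week 20: $14,600 + $6,900 + $14,600 = $36,100 (under)
Week 19–Week 21: $6,900 + $14,600 + $43,900 = $65,400 (over)
Week 20–Week 22: $14,600 + $43,900 + $700 = $59,200 (under)
Week 21–Week 23: $43,900 + $700 + $6,400 = $51,000 (under)
Week 22–Week 24: $700 + $6,400 + $12,200 = $19,300 (under)
Week 23–Week 25: $6,400 + $12,200 + $5,900 = $24,500 (under)
At least one window exceeds $60,500.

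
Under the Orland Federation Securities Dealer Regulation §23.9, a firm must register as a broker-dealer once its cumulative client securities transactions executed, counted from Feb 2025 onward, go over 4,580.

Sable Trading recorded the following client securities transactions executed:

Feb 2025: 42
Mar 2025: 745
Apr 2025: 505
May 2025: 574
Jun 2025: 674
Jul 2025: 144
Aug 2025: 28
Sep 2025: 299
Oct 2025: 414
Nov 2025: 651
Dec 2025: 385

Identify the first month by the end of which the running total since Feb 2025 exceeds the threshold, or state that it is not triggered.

Through Feb 2025: 42
Through Mar 2025: 787
Through Apr 2025: 1,292
Through May 2025: 1,866
Through Jun 2025: 2,540
Through Jul 2025: 2,684
Through Aug 2025: 2,712
Through Sep 2025: 3,011
Through Oct 2025: 3,425
Through Nov 2025: 4,076
Through Dec 2025: 4,461
Final cumulative total 4,461 ≤ 4,580; the threshold is never exceeded.

Not triggered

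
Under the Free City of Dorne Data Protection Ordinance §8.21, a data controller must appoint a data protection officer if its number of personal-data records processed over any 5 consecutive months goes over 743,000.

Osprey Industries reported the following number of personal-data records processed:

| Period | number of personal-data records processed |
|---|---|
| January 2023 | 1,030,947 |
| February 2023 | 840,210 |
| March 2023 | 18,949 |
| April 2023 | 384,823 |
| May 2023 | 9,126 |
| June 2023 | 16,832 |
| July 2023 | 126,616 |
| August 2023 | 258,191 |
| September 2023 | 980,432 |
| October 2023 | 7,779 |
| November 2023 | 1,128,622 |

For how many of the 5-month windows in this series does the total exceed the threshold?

January 2023–May 2023: 1,030,947 + 840,210 + 18,949 + 384,823 + 9,126 = 2,284,055 (over)
February 2023–June 2023: 840,210 + 18,949 + 384,823 + 9,126 + 16,832 = 1,269,940 (over)
March 2023–July 2023: 18,949 + 384,823 + 9,126 + 16,832 + 126,616 = 556,346 (under)
April 2023–August 2023: 384,823 + 9,126 + 16,832 + 126,616 + 258,191 = 795,588 (over)
May 2023–September 2023: 9,126 + 16,832 + 126,616 + 258,191 + 980,432 = 1,391,197 (over)
June 2023–October 2023: 16,832 + 126,616 + 258,191 + 980,432 + 7,779 = 1,389,850 (over)
July 2023–November 2023: 126,616 + 258,191 + 980,432 + 7,779 + 1,128,622 = 2,501,640 (over)
6 windows exceed the threshold.

6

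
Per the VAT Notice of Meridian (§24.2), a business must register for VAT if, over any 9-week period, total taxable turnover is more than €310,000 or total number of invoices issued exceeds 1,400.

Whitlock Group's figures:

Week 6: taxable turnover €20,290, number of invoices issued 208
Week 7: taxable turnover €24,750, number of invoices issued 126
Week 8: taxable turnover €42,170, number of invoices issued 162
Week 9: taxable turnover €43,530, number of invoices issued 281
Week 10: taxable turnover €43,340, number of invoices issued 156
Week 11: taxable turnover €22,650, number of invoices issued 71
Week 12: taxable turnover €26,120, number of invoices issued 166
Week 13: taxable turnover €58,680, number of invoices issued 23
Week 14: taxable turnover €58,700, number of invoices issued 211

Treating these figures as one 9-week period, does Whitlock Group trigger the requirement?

Yes

Total taxable turnover: €20,290 + €24,750 + €42,170 + €43,530 + €43,340 + €22,650 + €26,120 + €58,680 + €58,700 = €340,230 (> €310,000).
Total number of invoices issued: 208 + 126 + 162 + 281 + 156 + 71 + 166 + 23 + 211 = 1,404 (> 1,400).
The test is 'or': at least one threshold is exceeded.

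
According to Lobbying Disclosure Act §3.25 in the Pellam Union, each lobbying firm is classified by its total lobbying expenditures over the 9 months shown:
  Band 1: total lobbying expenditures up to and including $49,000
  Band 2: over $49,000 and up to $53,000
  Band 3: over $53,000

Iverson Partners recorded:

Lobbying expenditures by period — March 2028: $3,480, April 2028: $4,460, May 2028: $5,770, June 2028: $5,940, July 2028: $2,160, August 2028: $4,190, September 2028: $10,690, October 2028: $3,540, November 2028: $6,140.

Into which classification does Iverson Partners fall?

Total lobbying expenditures: $3,480 + $4,460 + $5,770 + $5,940 + $2,160 + $4,190 + $10,690 + $3,540 + $6,140 = $46,370.
$46,370 ≤ $49,000, so Band 1 applies.

Band 1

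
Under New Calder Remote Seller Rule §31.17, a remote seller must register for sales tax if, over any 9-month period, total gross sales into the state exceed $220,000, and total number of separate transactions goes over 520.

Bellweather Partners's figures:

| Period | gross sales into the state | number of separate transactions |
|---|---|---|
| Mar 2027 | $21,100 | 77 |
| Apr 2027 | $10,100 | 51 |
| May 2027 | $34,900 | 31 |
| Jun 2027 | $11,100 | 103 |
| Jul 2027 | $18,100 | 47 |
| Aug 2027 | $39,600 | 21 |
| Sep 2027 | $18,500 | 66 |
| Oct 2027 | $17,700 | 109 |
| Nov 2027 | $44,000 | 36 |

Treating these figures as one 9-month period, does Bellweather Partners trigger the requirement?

No

Total gross sales into the state: $21,100 + $10,100 + $34,900 + $11,100 + $18,100 + $39,600 + $18,500 + $17,700 + $44,000 = $215,100 (≤ $220,000).
Total number of separate transactions: 77 + 51 + 31 + 103 + 47 + 21 + 66 + 109 + 36 = 541 (> 520).
The test is 'and': the rule requires both, and at least one is not exceeded.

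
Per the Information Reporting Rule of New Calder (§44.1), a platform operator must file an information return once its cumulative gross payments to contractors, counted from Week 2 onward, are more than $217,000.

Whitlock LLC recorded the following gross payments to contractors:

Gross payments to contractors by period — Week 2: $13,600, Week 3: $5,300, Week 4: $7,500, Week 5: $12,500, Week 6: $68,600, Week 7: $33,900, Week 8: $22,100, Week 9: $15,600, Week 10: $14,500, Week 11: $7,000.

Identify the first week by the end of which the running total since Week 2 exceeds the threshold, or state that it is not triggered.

Not triggered

Through Week 2: $13,600
Through Week 3: $18,900
Through Week 4: $26,400
Through Week 5: $38,900
Through Week 6: $107,500
Through Week 7: $141,400
Through Week 8: $163,500
Through Week 9: $179,100
Through Week 10: $193,600
Through Week 11: $200,600
Final cumulative total $200,600 ≤ $217,000; the threshold is never exceeded.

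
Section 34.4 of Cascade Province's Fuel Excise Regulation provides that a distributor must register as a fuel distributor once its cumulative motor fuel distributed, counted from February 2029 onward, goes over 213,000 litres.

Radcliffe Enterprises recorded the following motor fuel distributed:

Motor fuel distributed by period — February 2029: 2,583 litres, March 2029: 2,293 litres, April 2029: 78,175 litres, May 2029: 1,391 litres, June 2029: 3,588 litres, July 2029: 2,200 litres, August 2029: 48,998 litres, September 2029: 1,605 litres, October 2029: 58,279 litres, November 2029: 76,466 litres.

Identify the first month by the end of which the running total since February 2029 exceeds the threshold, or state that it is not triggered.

Through February 2029: 2,583 litres
Through March 2029: 4,876 litres
Through April 2029: 83,051 litres
Through May 2029: 84,442 litres
Through June 2029: 88,030 litres
Through July 2029: 90,230 litres
Through August 2029: 139,228 litres
Through September 2029: 140,833 litres
Through October 2029: 199,112 litres
Through November 2029: 275,578 litres ← exceeds threshold

November 2029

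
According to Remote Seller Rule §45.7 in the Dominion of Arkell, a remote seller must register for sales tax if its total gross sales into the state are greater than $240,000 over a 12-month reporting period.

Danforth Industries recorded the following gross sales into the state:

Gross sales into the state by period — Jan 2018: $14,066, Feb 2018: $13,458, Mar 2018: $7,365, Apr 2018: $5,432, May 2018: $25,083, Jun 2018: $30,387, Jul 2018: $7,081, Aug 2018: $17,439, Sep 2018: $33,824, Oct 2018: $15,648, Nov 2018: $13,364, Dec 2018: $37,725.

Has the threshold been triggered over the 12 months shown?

No

Total gross sales into the state: $14,066 + $13,458 + $7,365 + $5,432 + $25,083 + $30,387 + $7,081 + $17,439 + $33,824 + $15,648 + $13,364 + $37,725 = $220,872.
$220,872 ≤ $240,000, so the threshold is not exceeded.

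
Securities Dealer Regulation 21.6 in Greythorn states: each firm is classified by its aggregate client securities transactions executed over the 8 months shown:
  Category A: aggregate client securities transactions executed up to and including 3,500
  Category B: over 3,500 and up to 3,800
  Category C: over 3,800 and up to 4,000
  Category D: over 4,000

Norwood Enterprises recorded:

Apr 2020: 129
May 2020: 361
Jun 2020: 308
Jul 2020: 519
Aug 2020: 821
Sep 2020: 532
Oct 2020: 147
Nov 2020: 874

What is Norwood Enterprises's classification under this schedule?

Aggregate client securities transactions executed: 129 + 361 + 308 + 519 + 821 + 532 + 147 + 874 = 3,691.
3,500 < 3,691 ≤ 3,800, so Category B applies.

Category B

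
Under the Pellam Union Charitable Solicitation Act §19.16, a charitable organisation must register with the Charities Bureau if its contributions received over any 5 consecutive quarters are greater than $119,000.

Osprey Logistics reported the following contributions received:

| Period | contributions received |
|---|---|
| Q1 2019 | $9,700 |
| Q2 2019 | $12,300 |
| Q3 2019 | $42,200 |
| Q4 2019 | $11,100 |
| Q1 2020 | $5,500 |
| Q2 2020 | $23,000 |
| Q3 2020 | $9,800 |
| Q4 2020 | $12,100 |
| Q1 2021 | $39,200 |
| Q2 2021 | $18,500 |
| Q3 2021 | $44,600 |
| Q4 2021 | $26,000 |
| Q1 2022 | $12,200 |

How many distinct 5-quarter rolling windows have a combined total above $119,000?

3

Q1 2019–Q1 2020: $9,700 + $12,300 + $42,200 + $11,100 + $5,500 = $80,800 (under)
Q2 2019–Q2 2020: $12,300 + $42,200 + $11,100 + $5,500 + $23,000 = $94,100 (under)
Q3 2019–Q3 2020: $42,200 + $11,100 + $5,500 + $23,000 + $9,800 = $91,600 (under)
Q4 2019–Q4 2020: $11,100 + $5,500 + $23,000 + $9,800 + $12,100 = $61,500 (under)
Q1 2020–Q1 2021: $5,500 + $23,000 + $9,800 + $12,100 + $39,200 = $89,600 (under)
Q2 2020–Q2 2021: $23,000 + $9,800 + $12,100 + $39,200 + $18,500 = $102,600 (under)
Q3 2020–Q3 2021: $9,800 + $12,100 + $39,200 + $18,500 + $44,600 = $124,200 (over)
Q4 2020–Q4 2021: $12,100 + $39,200 + $18,500 + $44,600 + $26,000 = $140,400 (over)
Q1 2021–Q1 2022: $39,200 + $18,500 + $44,600 + $26,000 + $12,200 = $140,500 (over)
3 windows exceed the threshold.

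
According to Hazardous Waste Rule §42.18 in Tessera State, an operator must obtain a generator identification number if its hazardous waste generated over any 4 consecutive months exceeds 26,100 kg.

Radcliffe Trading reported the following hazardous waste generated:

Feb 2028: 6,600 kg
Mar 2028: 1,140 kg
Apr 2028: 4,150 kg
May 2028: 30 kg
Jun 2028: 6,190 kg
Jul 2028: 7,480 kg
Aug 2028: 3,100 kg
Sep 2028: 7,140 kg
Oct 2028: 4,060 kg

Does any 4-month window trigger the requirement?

Feb 2028–May 2028: 6,600 kg + 1,140 kg + 4,150 kg + 30 kg = 11,920 kg (under)
Mar 2028–Jun 2028: 1,140 kg + 4,150 kg + 30 kg + 6,190 kg = 11,510 kg (under)
Apr 2028–Jul 2028: 4,150 kg + 30 kg + 6,190 kg + 7,480 kg = 17,850 kg (under)
May 2028–Aug 2028: 30 kg + 6,190 kg + 7,480 kg + 3,100 kg = 16,800 kg (under)
Jun 2028–Sep 2028: 6,190 kg + 7,480 kg + 3,100 kg + 7,140 kg = 23,910 kg (under)
Jul 2028–Oct 2028: 7,480 kg + 3,100 kg + 7,140 kg + 4,060 kg = 21,780 kg (under)
No window exceeds 26,100 kg.

No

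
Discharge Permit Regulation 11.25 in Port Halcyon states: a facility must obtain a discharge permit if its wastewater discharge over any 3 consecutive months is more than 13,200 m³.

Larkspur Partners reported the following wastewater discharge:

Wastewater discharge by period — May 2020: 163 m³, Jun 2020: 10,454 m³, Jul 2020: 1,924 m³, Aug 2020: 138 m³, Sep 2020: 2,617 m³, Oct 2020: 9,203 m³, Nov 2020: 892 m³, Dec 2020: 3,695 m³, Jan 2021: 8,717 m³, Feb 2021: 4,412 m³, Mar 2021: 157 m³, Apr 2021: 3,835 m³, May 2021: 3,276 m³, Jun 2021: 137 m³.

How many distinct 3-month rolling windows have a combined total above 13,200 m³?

4

May 2020–Jul 2020: 163 m³ + 10,454 m³ + 1,924 m³ = 12,541 m³ (under)
Jun 2020–Aug 2020: 10,454 m³ + 1,924 m³ + 138 m³ = 12,516 m³ (under)
Jul 2020–Sep 2020: 1,924 m³ + 138 m³ + 2,617 m³ = 4,679 m³ (under)
Aug 2020–Oct 2020: 138 m³ + 2,617 m³ + 9,203 m³ = 11,958 m³ (under)
Sep 2020–Nov 2020: 2,617 m³ + 9,203 m³ + 892 m³ = 12,712 m³ (under)
Oct 2020–Dec 2020: 9,203 m³ + 892 m³ + 3,695 m³ = 13,790 m³ (over)
Nov 2020–Jan 2021: 892 m³ + 3,695 m³ + 8,717 m³ = 13,304 m³ (over)
Dec 2020–Feb 2021: 3,695 m³ + 8,717 m³ + 4,412 m³ = 16,824 m³ (over)
Jan 2021–Mar 2021: 8,717 m³ + 4,412 m³ + 157 m³ = 13,286 m³ (over)
Feb 2021–Apr 2021: 4,412 m³ + 157 m³ + 3,835 m³ = 8,404 m³ (under)
Mar 2021–May 2021: 157 m³ + 3,835 m³ + 3,276 m³ = 7,268 m³ (under)
Apr 2021–Jun 2021: 3,835 m³ + 3,276 m³ + 137 m³ = 7,248 m³ (under)
4 windows exceed the threshold.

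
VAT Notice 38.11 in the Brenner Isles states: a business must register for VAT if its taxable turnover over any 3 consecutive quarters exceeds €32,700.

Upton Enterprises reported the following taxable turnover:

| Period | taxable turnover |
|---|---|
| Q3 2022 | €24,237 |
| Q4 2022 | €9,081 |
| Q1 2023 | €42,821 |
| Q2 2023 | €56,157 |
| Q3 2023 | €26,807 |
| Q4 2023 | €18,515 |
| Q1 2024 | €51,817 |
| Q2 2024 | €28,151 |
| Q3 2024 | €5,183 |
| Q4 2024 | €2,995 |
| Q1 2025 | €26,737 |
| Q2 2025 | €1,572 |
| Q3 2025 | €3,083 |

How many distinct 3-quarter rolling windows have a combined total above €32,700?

9

Q3 2022–Q1 2023: €24,237 + €9,081 + €42,821 = €76,139 (over)
Q4 2022–Q2 2023: €9,081 + €42,821 + €56,157 = €108,059 (over)
Q1 2023–Q3 2023: €42,821 + €56,157 + €26,807 = €125,785 (over)
Q2 2023–Q4 2023: €56,157 + €26,807 + €18,515 = €101,479 (over)
Q3 2023–Q1 2024: €26,807 + €18,515 + €51,817 = €97,139 (over)
Q4 2023–Q2 2024: €18,515 + €51,817 + €28,151 = €98,483 (over)
Q1 2024–Q3 2024: €51,817 + €28,151 + €5,183 = €85,151 (over)
Q2 2024–Q4 2024: €28,151 + €5,183 + €2,995 = €36,329 (over)
Q3 2024–Q1 2025: €5,183 + €2,995 + €26,737 = €34,915 (over)
Q4 2024–Q2 2025: €2,995 + €26,737 + €1,572 = €31,304 (under)
Q1 2025–Q3 2025: €26,737 + €1,572 + €3,083 = €31,392 (under)
9 windows exceed the threshold.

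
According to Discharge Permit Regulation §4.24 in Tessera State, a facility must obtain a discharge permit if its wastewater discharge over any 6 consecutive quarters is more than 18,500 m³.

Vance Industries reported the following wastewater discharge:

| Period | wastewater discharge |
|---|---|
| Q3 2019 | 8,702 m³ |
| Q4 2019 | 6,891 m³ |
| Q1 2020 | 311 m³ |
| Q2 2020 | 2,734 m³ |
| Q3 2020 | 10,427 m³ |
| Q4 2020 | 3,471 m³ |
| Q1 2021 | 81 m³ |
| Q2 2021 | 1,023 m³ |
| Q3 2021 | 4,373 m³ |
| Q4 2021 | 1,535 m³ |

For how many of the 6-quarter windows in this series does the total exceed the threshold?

4

Q3 2019–Q4 2020: 8,702 m³ + 6,891 m³ + 311 m³ + 2,734 m³ + 10,427 m³ + 3,471 m³ = 32,536 m³ (over)
Q4 2019–Q1 2021: 6,891 m³ + 311 m³ + 2,734 m³ + 10,427 m³ + 3,471 m³ + 81 m³ = 23,915 m³ (over)
Q1 2020–Q2 2021: 311 m³ + 2,734 m³ + 10,427 m³ + 3,471 m³ + 81 m³ + 1,023 m³ = 18,047 m³ (under)
Q2 2020–Q3 2021: 2,734 m³ + 10,427 m³ + 3,471 m³ + 81 m³ + 1,023 m³ + 4,373 m³ = 22,109 m³ (over)
Q3 2020–Q4 2021: 10,427 m³ + 3,471 m³ + 81 m³ + 1,023 m³ + 4,373 m³ + 1,535 m³ = 20,910 m³ (over)
4 windows exceed the threshold.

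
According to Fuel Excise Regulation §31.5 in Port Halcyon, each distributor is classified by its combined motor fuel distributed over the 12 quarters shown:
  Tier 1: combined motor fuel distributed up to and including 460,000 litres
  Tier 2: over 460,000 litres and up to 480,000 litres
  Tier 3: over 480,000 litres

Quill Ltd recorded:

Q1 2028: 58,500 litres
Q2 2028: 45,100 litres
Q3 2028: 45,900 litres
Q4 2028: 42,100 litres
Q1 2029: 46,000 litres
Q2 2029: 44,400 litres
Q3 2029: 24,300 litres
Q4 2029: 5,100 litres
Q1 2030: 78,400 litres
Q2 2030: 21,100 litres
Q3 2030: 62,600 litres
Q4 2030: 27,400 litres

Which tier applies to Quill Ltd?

Combined motor fuel distributed: 58,500 litres + 45,100 litres + 45,900 litres + 42,100 litres + 46,000 litres + 44,400 litres + 24,300 litres + 5,100 litres + 78,400 litres + 21,100 litres + 62,600 litres + 27,400 litres = 500,900 litres.
500,900 litres > 480,000 litres, so Tier 3 applies.

Tier 3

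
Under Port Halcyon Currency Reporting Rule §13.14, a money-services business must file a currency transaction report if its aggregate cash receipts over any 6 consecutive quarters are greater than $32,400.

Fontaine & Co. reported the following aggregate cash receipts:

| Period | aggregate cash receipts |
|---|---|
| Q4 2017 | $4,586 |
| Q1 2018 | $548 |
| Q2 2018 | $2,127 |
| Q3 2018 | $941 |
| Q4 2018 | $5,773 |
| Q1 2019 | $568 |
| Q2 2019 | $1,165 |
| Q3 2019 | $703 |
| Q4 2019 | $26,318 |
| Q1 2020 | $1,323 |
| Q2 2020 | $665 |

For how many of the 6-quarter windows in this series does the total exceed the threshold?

2

Q4 2017–Q1 2019: $4,586 + $548 + $2,127 + $941 + $5,773 + $568 = $14,543 (under)
Q1 2018–Q2 2019: $548 + $2,127 + $941 + $5,773 + $568 + $1,165 = $11,122 (under)
Q2 2018–Q3 2019: $2,127 + $941 + $5,773 + $568 + $1,165 + $703 = $11,277 (under)
Q3 2018–Q4 2019: $941 + $5,773 + $568 + $1,165 + $703 + $26,318 = $35,468 (over)
Q4 2018–Q1 2020: $5,773 + $568 + $1,165 + $703 + $26,318 + $1,323 = $35,850 (over)
Q1 2019–Q2 2020: $568 + $1,165 + $703 + $26,318 + $1,323 + $665 = $30,742 (under)
2 windows exceed the threshold.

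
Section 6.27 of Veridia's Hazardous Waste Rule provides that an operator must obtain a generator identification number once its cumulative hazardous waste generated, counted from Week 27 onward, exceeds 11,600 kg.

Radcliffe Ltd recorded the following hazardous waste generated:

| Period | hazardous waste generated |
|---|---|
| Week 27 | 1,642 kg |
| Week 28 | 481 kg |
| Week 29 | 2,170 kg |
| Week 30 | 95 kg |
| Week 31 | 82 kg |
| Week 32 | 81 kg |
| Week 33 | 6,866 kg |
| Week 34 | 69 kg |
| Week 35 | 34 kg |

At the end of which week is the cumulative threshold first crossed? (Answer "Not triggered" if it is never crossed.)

Through Week 27: 1,642 kg
Through Week 28: 2,123 kg
Through Week 29: 4,293 kg
Through Week 30: 4,388 kg
Through Week 31: 4,470 kg
Through Week 32: 4,551 kg
Through Week 33: 11,417 kg
Through Week 34: 11,486 kg
Through Week 35: 11,520 kg
Final cumulative total 11,520 kg ≤ 11,600 kg; the threshold is never exceeded.

Not triggered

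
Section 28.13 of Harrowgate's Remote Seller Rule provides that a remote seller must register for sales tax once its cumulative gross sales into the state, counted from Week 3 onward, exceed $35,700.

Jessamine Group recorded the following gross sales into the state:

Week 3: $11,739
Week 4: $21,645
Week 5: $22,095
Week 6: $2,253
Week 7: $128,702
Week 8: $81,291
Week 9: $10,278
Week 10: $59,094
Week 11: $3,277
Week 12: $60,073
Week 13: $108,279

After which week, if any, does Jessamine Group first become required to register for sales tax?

Week 5

Through Week 3: $11,739
Through Week 4: $33,384
Through Week 5: $55,479 ← exceeds threshold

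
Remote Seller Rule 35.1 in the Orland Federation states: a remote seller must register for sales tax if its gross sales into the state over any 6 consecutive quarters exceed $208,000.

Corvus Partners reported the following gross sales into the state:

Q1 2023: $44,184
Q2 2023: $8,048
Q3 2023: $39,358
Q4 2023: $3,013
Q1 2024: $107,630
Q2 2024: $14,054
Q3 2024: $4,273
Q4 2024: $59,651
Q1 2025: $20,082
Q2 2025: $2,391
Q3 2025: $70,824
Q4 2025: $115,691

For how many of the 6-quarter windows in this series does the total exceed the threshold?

Q1 2023–Q2 2024: $44,184 + $8,048 + $39,358 + $3,013 + $107,630 + $14,054 = $216,287 (over)
Q2 2023–Q3 2024: $8,048 + $39,358 + $3,013 + $107,630 + $14,054 + $4,273 = $176,376 (under)
Q3 2023–Q4 2024: $39,358 + $3,013 + $107,630 + $14,054 + $4,273 + $59,651 = $227,979 (over)
Q4 2023–Q1 2025: $3,013 + $107,630 + $14,054 + $4,273 + $59,651 + $20,082 = $208,703 (over)
Q1 2024–Q2 2025: $107,630 + $14,054 + $4,273 + $59,651 + $20,082 + $2,391 = $208,081 (over)
Q2 2024–Q3 2025: $14,054 + $4,273 + $59,651 + $20,082 + $2,391 + $70,824 = $171,275 (under)
Q3 2024–Q4 2025: $4,273 + $59,651 + $20,082 + $2,391 + $70,824 + $115,691 = $272,912 (over)
5 windows exceed the threshold.

5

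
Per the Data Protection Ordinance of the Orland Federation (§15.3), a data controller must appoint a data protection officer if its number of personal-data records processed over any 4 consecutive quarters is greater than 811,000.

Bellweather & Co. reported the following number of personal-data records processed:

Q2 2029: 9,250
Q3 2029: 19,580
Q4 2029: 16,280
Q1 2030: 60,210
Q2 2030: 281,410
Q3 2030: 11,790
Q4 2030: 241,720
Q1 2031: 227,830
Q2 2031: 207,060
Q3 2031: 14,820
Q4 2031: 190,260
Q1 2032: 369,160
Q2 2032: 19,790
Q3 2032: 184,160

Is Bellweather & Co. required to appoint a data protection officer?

Q2 2029–Q1 2030: 9,250 + 19,580 + 16,280 + 60,210 = 105,320 (under)
Q3 2029–Q2 2030: 19,580 + 16,280 + 60,210 + 281,410 = 377,480 (under)
Q4 2029–Q3 2030: 16,280 + 60,210 + 281,410 + 11,790 = 369,690 (under)
Q1 2030–Q4 2030: 60,210 + 281,410 + 11,790 + 241,720 = 595,130 (under)
Q2 2030–Q1 2031: 281,410 + 11,790 + 241,720 + 227,830 = 762,750 (under)
Q3 2030–Q2 2031: 11,790 + 241,720 + 227,830 + 207,060 = 688,400 (under)
Q4 2030–Q3 2031: 241,720 + 227,830 + 207,060 + 14,820 = 691,430 (under)
Q1 2031–Q4 2031: 227,830 + 207,060 + 14,820 + 190,260 = 639,970 (under)
Q2 2031–Q1 2032: 207,060 + 14,820 + 190,260 + 369,160 = 781,300 (under)
Q3 2031–Q2 2032: 14,820 + 190,260 + 369,160 + 19,790 = 594,030 (under)
Q4 2031–Q3 2032: 190,260 + 369,160 + 19,790 + 184,160 = 763,370 (under)
No window exceeds 811,000.

No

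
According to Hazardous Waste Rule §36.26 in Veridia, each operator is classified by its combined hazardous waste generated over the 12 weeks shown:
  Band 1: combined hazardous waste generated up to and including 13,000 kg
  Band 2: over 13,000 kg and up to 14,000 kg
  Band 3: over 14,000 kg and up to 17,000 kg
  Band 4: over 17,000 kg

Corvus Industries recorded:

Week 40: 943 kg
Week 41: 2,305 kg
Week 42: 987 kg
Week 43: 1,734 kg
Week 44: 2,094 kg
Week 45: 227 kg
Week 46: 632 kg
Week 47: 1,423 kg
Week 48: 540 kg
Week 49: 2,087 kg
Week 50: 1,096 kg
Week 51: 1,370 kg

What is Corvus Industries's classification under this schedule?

Band 3

Combined hazardous waste generated: 943 kg + 2,305 kg + 987 kg + 1,734 kg + 2,094 kg + 227 kg + 632 kg + 1,423 kg + 540 kg + 2,087 kg + 1,096 kg + 1,370 kg = 15,438 kg.
14,000 kg < 15,438 kg ≤ 17,000 kg, so Band 3 applies.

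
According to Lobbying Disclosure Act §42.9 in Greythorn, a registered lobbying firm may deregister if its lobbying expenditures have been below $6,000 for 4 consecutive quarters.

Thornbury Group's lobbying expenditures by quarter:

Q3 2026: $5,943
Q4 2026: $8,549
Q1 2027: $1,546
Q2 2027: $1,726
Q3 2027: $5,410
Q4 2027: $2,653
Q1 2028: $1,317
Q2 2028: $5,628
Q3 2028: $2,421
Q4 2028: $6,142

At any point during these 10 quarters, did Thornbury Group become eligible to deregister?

Quarters below $6,000: Q3 2026, Q1 2027, Q2 2027, Q3 2027, Q4 2027, Q1 2028, Q2 2028, Q3 2028.
Longest run of consecutive quarters below the threshold: 7.
7 ≥ 4, so Thornbury Group became eligible.

Yes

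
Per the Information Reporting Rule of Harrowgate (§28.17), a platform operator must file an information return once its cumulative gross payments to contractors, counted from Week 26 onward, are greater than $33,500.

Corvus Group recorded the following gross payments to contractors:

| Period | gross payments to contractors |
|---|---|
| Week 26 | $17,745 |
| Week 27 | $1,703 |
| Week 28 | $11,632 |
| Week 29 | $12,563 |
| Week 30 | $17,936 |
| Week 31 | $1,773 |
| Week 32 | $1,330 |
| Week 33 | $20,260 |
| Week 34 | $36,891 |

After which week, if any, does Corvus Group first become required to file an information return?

Through Week 26: $17,745
Through Week 27: $19,448
Through Week 28: $31,080
Through Week 29: $43,643 ← exceeds threshold

Week 29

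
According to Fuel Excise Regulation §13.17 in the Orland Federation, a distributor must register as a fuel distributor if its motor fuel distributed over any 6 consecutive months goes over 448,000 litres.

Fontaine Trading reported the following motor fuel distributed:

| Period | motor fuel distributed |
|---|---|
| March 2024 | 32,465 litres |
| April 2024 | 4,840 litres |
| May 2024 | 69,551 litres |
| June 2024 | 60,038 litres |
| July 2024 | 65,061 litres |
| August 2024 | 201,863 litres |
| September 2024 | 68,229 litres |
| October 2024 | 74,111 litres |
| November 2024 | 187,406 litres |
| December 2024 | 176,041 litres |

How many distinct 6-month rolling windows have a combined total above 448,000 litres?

4

March 2024–August 2024: 32,465 litres + 4,840 litres + 69,551 litres + 60,038 litres + 65,061 litres + 201,863 litres = 433,818 litres (under)
April 2024–September 2024: 4,840 litres + 69,551 litres + 60,038 litres + 65,061 litres + 201,863 litres + 68,229 litres = 469,582 litres (over)
May 2024–October 2024: 69,551 litres + 60,038 litres + 65,061 litres + 201,863 litres + 68,229 litres + 74,111 litres = 538,853 litres (over)
June 2024–November 2024: 60,038 litres + 65,061 litres + 201,863 litres + 68,229 litres + 74,111 litres + 187,406 litres = 656,708 litres (over)
July 2024–December 2024: 65,061 litres + 201,863 litres + 68,229 litres + 74,111 litres + 187,406 litres + 176,041 litres = 772,711 litres (over)
4 windows exceed the threshold.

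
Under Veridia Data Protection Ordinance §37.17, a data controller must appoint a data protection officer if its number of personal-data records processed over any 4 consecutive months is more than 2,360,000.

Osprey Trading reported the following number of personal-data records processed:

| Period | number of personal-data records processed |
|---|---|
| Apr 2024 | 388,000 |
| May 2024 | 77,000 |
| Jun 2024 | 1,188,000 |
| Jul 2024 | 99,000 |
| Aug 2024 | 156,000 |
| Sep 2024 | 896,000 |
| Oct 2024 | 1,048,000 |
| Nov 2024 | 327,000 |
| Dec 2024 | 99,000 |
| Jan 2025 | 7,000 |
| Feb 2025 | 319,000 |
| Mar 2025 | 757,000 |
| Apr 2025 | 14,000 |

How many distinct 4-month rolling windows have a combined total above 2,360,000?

Apr 2024–Jul 2024: 388,000 + 77,000 + 1,188,000 + 99,000 = 1,752,000 (under)
May 2024–Aug 2024: 77,000 + 1,188,000 + 99,000 + 156,000 = 1,520,000 (under)
Jun 2024–Sep 2024: 1,188,000 + 99,000 + 156,000 + 896,000 = 2,339,000 (under)
Jul 2024–Oct 2024: 99,000 + 156,000 + 896,000 + 1,048,000 = 2,199,000 (under)
Aug 2024–Nov 2024: 156,000 + 896,000 + 1,048,000 + 327,000 = 2,427,000 (over)
Sep 2024–Dec 2024: 896,000 + 1,048,000 + 327,000 + 99,000 = 2,370,000 (over)
Oct 2024–Jan 2025: 1,048,000 + 327,000 + 99,000 + 7,000 = 1,481,000 (under)
Nov 2024–Feb 2025: 327,000 + 99,000 + 7,000 + 319,000 = 752,000 (under)
Dec 2024–Mar 2025: 99,000 + 7,000 + 319,000 + 757,000 = 1,182,000 (under)
Jan 2025–Apr 2025: 7,000 + 319,000 + 757,000 + 14,000 = 1,097,000 (under)
2 windows exceed the threshold.

2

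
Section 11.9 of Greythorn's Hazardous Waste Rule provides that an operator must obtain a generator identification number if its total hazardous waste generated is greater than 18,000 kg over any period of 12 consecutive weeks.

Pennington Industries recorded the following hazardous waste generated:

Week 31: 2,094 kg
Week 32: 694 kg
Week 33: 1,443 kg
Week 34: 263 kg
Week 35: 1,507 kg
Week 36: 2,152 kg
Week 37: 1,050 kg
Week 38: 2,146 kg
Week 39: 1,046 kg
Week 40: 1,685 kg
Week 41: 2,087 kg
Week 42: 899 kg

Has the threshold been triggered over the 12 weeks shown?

No

Total hazardous waste generated: 2,094 kg + 694 kg + 1,443 kg + 263 kg + 1,507 kg + 2,152 kg + 1,050 kg + 2,146 kg + 1,046 kg + 1,685 kg + 2,087 kg + 899 kg = 17,066 kg.
17,066 kg ≤ 18,000 kg, so the threshold is not exceeded.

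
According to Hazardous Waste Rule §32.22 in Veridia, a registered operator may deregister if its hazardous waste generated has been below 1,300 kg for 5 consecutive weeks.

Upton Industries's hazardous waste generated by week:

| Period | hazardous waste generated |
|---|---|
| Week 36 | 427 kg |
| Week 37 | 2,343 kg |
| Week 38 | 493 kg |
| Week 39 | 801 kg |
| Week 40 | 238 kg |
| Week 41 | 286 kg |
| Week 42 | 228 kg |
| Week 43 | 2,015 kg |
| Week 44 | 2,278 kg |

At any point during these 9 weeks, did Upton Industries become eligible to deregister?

Weeks below 1,300 kg: Week 36, Week 38, Week 39, Week 40, Week 41, Week 42.
Longest run of consecutive weeks below the threshold: 5.
5 ≥ 5, so Upton Industries became eligible.

Yes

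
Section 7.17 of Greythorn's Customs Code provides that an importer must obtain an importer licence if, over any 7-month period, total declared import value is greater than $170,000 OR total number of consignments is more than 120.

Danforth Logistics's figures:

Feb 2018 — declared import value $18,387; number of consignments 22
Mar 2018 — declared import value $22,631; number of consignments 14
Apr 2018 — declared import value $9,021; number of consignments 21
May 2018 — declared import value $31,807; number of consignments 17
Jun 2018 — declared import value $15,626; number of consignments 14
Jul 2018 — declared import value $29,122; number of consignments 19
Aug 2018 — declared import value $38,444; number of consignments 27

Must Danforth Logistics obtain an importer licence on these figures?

Yes

Total declared import value: $18,387 + $22,631 + $9,021 + $31,807 + $15,626 + $29,122 + $38,444 = $165,038 (≤ $170,000).
Total number of consignments: 22 + 14 + 21 + 17 + 14 + 19 + 27 = 134 (> 120).
The test is 'or': at least one threshold is exceeded.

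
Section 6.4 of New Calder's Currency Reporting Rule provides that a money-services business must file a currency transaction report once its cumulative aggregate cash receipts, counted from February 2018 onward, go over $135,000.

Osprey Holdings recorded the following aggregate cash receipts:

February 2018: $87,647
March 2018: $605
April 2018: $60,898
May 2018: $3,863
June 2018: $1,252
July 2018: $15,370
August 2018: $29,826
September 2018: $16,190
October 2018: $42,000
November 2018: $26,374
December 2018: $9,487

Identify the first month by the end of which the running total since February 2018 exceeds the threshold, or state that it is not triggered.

Through February 2018: $87,647
Through March 2018: $88,252
Through April 2018: $149,150 ← exceeds threshold

April 2018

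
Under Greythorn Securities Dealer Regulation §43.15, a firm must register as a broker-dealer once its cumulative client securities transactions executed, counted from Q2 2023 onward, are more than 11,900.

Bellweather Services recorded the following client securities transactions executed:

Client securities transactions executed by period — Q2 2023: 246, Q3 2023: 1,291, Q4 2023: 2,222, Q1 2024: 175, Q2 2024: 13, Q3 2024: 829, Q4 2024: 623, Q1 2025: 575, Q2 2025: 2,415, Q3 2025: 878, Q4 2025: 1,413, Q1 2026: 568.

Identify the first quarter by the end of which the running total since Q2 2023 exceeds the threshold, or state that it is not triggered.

Not triggered

Through Q2 2023: 246
Through Q3 2023: 1,537
Through Q4 2023: 3,759
Through Q1 2024: 3,934
Through Q2 2024: 3,947
Through Q3 2024: 4,776
Through Q4 2024: 5,399
Through Q1 2025: 5,974
Through Q2 2025: 8,389
Through Q3 2025: 9,267
Through Q4 2025: 10,680
Through Q1 2026: 11,248
Final cumulative total 11,248 ≤ 11,900; the threshold is never exceeded.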